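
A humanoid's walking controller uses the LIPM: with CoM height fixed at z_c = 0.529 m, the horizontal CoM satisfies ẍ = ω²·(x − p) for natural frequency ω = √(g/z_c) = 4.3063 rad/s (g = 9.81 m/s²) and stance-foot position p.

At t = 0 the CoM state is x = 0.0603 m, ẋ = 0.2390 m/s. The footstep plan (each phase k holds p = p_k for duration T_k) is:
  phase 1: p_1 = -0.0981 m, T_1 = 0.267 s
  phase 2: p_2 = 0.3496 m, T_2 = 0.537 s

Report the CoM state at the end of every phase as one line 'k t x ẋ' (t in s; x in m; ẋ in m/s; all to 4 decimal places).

1 0.2670 0.2559 1.3840
2 0.8040 1.4788 5.0398

phase 1: p=-0.0981, T=0.267, ωT=1.149782, cosh=1.737105, sinh=1.420400; start (x,ẋ)=(0.060300, 0.239000) → end (x,ẋ)=(0.255890, 1.384048)
phase 2: p=0.3496, T=0.537, ωT=2.312483, cosh=5.099243, sinh=5.000228; start (x,ẋ)=(0.255890, 1.384048) → end (x,ẋ)=(1.478826, 5.039784)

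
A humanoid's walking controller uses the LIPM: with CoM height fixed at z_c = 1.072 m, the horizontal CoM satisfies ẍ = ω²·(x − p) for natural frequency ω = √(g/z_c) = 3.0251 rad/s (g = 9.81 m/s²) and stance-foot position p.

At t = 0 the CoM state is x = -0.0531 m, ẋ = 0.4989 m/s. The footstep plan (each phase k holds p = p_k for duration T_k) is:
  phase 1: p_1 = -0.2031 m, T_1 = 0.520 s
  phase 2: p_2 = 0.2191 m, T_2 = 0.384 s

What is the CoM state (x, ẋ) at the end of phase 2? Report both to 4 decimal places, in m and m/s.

x = 1.9037, ẋ = 5.4988

phase 1: p=-0.2031, T=0.520, ωT=1.573052, cosh=2.514376, sinh=2.306965; start (x,ẋ)=(-0.053100, 0.498900) → end (x,ẋ)=(0.554521, 2.301242)
phase 2: p=0.2191, T=0.384, ωT=1.161638, cosh=1.754068, sinh=1.441095; start (x,ẋ)=(0.554521, 2.301242) → end (x,ẋ)=(1.903716, 5.498791)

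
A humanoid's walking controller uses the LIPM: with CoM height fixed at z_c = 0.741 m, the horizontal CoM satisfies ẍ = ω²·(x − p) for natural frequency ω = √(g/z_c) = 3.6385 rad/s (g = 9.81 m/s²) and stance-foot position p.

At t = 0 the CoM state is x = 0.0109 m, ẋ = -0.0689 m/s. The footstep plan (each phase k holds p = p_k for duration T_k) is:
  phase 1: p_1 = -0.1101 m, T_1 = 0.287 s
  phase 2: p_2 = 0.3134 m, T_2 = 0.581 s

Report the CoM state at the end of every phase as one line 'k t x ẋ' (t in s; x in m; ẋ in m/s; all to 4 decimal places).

1 0.2870 0.0595 0.4380
2 0.8680 -0.2620 -1.9291

phase 1: p=-0.1101, T=0.287, ωT=1.044249, cosh=1.596611, sinh=1.244655; start (x,ẋ)=(0.010900, -0.068900) → end (x,ẋ)=(0.059521, 0.437963)
phase 2: p=0.3134, T=0.581, ωT=2.113968, cosh=4.200899, sinh=4.080141; start (x,ẋ)=(0.059521, 0.437963) → end (x,ẋ)=(-0.261998, -1.929150)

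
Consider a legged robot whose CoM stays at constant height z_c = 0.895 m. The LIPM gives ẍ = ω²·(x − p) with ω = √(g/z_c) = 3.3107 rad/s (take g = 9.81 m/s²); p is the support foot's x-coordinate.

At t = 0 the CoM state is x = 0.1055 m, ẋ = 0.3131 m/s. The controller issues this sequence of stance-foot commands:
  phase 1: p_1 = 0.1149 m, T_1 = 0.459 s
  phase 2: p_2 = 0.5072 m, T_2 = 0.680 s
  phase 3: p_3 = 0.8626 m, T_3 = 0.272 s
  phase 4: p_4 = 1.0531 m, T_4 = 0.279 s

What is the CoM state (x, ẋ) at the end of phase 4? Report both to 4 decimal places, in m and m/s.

phase 1: p=0.1149, T=0.459, ωT=1.519611, cosh=2.394623, sinh=2.175826; start (x,ẋ)=(0.105500, 0.313100) → end (x,ẋ)=(0.298163, 0.682043)
phase 2: p=0.5072, T=0.680, ωT=2.251276, cosh=4.802557, sinh=4.697293; start (x,ẋ)=(0.298163, 0.682043) → end (x,ẋ)=(0.470986, 0.024751)
phase 3: p=0.8626, T=0.272, ωT=0.900510, cosh=1.433611, sinh=1.027248; start (x,ẋ)=(0.470986, 0.024751) → end (x,ẋ)=(0.308858, -1.296362)
phase 4: p=1.0531, T=0.279, ωT=0.923685, cosh=1.457804, sinh=1.060751; start (x,ẋ)=(0.308858, -1.296362) → end (x,ẋ)=(-0.447215, -4.503493)

x = -0.4472, ẋ = -4.5035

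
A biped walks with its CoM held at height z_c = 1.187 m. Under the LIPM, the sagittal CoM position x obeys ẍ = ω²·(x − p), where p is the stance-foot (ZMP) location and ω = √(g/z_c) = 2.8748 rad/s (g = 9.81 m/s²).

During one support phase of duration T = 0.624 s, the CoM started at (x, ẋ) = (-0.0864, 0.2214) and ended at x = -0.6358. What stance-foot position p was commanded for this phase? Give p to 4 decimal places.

p = 0.2843

ωT = 2.8748·0.624 = 1.793875; cosh(ωT) = 3.089511, sinh(ωT) = 2.923197
x(T) = p + (x₀−p)·cosh(ωT) + (ẋ₀/ω)·sinh(ωT) ⇒ p·(1 − cosh) = x(T) − x₀·cosh − (ẋ₀/ω)·sinh
numerator   = -0.6358 − (-0.0864)·3.089511 − (0.2214/2.8748)·2.923197 = -0.593993
denominator = 1 − 3.089511 = -2.089511
p = -0.593993 / -2.089511 = 0.2843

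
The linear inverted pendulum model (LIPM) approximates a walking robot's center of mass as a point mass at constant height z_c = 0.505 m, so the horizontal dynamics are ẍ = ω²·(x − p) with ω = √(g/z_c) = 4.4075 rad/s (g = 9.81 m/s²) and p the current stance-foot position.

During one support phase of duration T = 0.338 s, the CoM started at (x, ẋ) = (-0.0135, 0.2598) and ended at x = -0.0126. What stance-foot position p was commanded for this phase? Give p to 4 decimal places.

p = 0.0791

ωT = 4.4075·0.338 = 1.489735; cosh(ωT) = 2.330676, sinh(ωT) = 2.105244
x(T) = p + (x₀−p)·cosh(ωT) + (ẋ₀/ω)·sinh(ωT) ⇒ p·(1 − cosh) = x(T) − x₀·cosh − (ẋ₀/ω)·sinh
numerator   = -0.0126 − (-0.0135)·2.330676 − (0.2598/4.4075)·2.105244 = -0.105229
denominator = 1 − 2.330676 = -1.330676
p = -0.105229 / -1.330676 = 0.0791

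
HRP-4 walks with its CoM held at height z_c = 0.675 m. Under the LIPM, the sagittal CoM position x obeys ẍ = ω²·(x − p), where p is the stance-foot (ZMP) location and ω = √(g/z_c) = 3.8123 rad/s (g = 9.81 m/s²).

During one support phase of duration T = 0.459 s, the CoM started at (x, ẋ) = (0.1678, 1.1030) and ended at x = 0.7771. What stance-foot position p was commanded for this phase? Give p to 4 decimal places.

ωT = 3.8123·0.459 = 1.749846; cosh(ωT) = 2.963758, sinh(ωT) = 2.789957
x(T) = p + (x₀−p)·cosh(ωT) + (ẋ₀/ω)·sinh(ωT) ⇒ p·(1 − cosh) = x(T) − x₀·cosh − (ẋ₀/ω)·sinh
numerator   = 0.7771 − (0.1678)·2.963758 − (1.1030/3.8123)·2.789957 = -0.527427
denominator = 1 − 2.963758 = -1.963758
p = -0.527427 / -1.963758 = 0.2686

p = 0.2686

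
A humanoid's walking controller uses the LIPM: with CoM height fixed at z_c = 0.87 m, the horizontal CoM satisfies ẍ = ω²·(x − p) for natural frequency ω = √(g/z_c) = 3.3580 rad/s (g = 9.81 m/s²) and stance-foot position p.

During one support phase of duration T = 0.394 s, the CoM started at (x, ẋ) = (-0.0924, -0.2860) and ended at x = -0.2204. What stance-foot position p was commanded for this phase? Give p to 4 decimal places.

ωT = 3.3580·0.394 = 1.323052; cosh(ωT) = 2.010592, sinh(ωT) = 1.744271
x(T) = p + (x₀−p)·cosh(ωT) + (ẋ₀/ω)·sinh(ωT) ⇒ p·(1 − cosh) = x(T) − x₀·cosh − (ẋ₀/ω)·sinh
numerator   = -0.2204 − (-0.0924)·2.010592 − (-0.2860/3.3580)·1.744271 = 0.113938
denominator = 1 − 2.010592 = -1.010592
p = 0.113938 / -1.010592 = -0.1127

p = -0.1127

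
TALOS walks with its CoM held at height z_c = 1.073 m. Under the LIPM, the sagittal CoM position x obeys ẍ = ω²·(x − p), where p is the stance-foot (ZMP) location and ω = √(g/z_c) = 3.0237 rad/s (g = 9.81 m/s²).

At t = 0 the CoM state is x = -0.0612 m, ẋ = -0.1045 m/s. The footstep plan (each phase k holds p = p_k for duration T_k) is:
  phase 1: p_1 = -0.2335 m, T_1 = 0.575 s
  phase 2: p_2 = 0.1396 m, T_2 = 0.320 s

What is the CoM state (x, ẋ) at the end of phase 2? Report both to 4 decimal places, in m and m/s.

x = 0.6158, ẋ = 1.8269

phase 1: p=-0.2335, T=0.575, ωT=1.738627, cosh=2.932645, sinh=2.756884; start (x,ẋ)=(-0.061200, -0.104500) → end (x,ẋ)=(0.176516, 1.129830)
phase 2: p=0.1396, T=0.320, ωT=0.967584, cosh=1.505789, sinh=1.125789; start (x,ẋ)=(0.176516, 1.129830) → end (x,ẋ)=(0.615848, 1.826949)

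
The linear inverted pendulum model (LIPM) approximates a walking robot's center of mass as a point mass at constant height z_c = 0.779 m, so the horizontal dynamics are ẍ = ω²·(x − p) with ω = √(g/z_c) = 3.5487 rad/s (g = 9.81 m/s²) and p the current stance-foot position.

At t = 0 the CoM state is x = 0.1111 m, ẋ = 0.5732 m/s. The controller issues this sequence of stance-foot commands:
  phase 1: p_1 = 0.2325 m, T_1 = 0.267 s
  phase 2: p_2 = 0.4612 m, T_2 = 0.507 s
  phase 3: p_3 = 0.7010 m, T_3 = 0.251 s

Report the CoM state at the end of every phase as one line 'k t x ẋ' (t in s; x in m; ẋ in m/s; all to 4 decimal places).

phase 1: p=0.2325, T=0.267, ωT=0.947503, cosh=1.483484, sinh=1.095776; start (x,ẋ)=(0.111100, 0.573200) → end (x,ẋ)=(0.229399, 0.378259)
phase 2: p=0.4612, T=0.507, ωT=1.799191, cosh=3.105094, sinh=2.939661; start (x,ẋ)=(0.229399, 0.378259) → end (x,ẋ)=(0.054778, -1.243610)
phase 3: p=0.7010, T=0.251, ωT=0.890724, cosh=1.423626, sinh=1.013267; start (x,ẋ)=(0.054778, -1.243610) → end (x,ẋ)=(-0.574069, -4.094108)

1 0.2670 0.2294 0.3783
2 0.7740 0.0548 -1.2436
3 1.0250 -0.5741 -4.0941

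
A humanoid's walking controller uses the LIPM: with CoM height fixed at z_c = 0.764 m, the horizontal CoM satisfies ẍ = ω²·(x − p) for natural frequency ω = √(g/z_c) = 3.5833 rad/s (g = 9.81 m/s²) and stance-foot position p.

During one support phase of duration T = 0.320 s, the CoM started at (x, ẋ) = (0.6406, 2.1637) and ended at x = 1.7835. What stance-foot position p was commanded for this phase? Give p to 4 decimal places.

p = 0.2468

ωT = 3.5833·0.320 = 1.146656; cosh(ωT) = 1.732673, sinh(ωT) = 1.414976
x(T) = p + (x₀−p)·cosh(ωT) + (ẋ₀/ω)·sinh(ωT) ⇒ p·(1 − cosh) = x(T) − x₀·cosh − (ẋ₀/ω)·sinh
numerator   = 1.7835 − (0.6406)·1.732673 − (2.1637/3.5833)·1.414976 = -0.180854
denominator = 1 − 1.732673 = -0.732673
p = -0.180854 / -0.732673 = 0.2468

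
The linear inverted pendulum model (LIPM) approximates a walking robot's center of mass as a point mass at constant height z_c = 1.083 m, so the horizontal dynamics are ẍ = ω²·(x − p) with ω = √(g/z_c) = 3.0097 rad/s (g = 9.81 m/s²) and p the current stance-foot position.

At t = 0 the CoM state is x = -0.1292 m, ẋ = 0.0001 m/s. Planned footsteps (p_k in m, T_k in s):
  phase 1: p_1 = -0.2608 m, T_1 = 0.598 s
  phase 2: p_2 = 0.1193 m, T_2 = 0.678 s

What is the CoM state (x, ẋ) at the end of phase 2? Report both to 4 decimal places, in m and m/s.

phase 1: p=-0.2608, T=0.598, ωT=1.799801, cosh=3.106887, sinh=2.941555; start (x,ẋ)=(-0.129200, 0.000100) → end (x,ẋ)=(0.148164, 1.165391)
phase 2: p=0.1193, T=0.678, ωT=2.040577, cosh=3.912499, sinh=3.782546; start (x,ẋ)=(0.148164, 1.165391) → end (x,ẋ)=(1.696877, 4.888191)

x = 1.6969, ẋ = 4.8882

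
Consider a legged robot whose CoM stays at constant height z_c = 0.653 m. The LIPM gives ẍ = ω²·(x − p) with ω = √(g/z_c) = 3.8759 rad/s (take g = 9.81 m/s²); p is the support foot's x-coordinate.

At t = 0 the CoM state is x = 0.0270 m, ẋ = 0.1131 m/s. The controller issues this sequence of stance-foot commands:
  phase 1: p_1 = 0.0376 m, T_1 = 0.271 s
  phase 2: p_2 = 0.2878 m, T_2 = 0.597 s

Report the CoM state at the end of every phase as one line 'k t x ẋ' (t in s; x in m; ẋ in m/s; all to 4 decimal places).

phase 1: p=0.0376, T=0.271, ωT=1.050369, cosh=1.604257, sinh=1.254448; start (x,ẋ)=(0.027000, 0.113100) → end (x,ẋ)=(0.057200, 0.129903)
phase 2: p=0.2878, T=0.597, ωT=2.313912, cosh=5.106395, sinh=5.007521; start (x,ẋ)=(0.057200, 0.129903) → end (x,ẋ)=(-0.721904, -3.812297)

1 0.2710 0.0572 0.1299
2 0.8680 -0.7219 -3.8123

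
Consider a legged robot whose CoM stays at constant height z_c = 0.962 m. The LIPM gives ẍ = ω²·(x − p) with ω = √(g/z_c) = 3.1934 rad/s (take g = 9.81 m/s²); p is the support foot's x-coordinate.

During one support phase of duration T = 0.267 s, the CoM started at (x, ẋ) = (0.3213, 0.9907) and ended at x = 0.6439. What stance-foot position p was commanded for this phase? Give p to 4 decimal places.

ωT = 3.1934·0.267 = 0.852638; cosh(ωT) = 1.386058, sinh(ωT) = 0.959769
x(T) = p + (x₀−p)·cosh(ωT) + (ẋ₀/ω)·sinh(ωT) ⇒ p·(1 − cosh) = x(T) − x₀·cosh − (ẋ₀/ω)·sinh
numerator   = 0.6439 − (0.3213)·1.386058 − (0.9907/3.1934)·0.959769 = -0.099193
denominator = 1 − 1.386058 = -0.386058
p = -0.099193 / -0.386058 = 0.2569

p = 0.2569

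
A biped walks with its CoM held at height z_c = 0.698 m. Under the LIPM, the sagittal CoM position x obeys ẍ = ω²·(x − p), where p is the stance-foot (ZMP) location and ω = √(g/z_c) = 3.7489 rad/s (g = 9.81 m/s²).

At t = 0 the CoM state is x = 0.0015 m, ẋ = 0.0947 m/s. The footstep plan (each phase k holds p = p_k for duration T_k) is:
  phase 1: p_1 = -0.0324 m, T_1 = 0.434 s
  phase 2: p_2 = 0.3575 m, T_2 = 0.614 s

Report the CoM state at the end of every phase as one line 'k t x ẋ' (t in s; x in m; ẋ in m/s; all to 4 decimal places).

phase 1: p=-0.0324, T=0.434, ωT=1.627023, cosh=2.642607, sinh=2.446094; start (x,ẋ)=(0.001500, 0.094700) → end (x,ẋ)=(0.118975, 0.561123)
phase 2: p=0.3575, T=0.614, ωT=2.301825, cosh=5.046237, sinh=4.946161; start (x,ẋ)=(0.118975, 0.561123) → end (x,ẋ)=(-0.105830, -1.591336)

1 0.4340 0.1190 0.5611
2 1.0480 -0.1058 -1.5913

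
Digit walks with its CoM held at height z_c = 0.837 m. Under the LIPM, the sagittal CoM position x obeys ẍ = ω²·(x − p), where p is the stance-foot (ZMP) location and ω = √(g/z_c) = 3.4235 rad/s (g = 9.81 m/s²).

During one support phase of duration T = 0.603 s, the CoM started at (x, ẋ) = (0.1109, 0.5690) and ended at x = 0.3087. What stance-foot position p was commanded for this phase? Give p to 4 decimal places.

ωT = 3.4235·0.603 = 2.064370; cosh(ωT) = 4.003617, sinh(ωT) = 3.876719
x(T) = p + (x₀−p)·cosh(ωT) + (ẋ₀/ω)·sinh(ωT) ⇒ p·(1 − cosh) = x(T) − x₀·cosh − (ẋ₀/ω)·sinh
numerator   = 0.3087 − (0.1109)·4.003617 − (0.5690/3.4235)·3.876719 = -0.779628
denominator = 1 − 4.003617 = -3.003617
p = -0.779628 / -3.003617 = 0.2596

p = 0.2596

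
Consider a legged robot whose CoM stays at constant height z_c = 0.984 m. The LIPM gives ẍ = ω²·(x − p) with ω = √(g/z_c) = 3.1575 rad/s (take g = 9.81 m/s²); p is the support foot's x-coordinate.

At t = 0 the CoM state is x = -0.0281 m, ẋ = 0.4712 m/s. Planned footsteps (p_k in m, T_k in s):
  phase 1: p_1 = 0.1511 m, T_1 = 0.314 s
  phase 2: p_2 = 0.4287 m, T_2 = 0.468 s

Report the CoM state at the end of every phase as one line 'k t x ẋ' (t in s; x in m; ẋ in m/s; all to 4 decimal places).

phase 1: p=0.1511, T=0.314, ωT=0.991455, cosh=1.533095, sinh=1.162058; start (x,ẋ)=(-0.028100, 0.471200) → end (x,ẋ)=(0.049786, 0.064874)
phase 2: p=0.4287, T=0.468, ωT=1.477710, cosh=2.305528, sinh=2.077369; start (x,ẋ)=(0.049786, 0.064874) → end (x,ẋ)=(-0.402216, -2.335841)

1 0.3140 0.0498 0.0649
2 0.7820 -0.4022 -2.3358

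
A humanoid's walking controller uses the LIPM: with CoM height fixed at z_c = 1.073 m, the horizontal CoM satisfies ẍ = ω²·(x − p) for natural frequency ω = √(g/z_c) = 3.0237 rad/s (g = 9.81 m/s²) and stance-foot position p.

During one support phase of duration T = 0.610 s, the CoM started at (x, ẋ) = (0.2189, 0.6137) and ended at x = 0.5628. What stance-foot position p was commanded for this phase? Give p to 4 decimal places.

ωT = 3.0237·0.610 = 1.844457; cosh(ωT) = 3.241388, sinh(ωT) = 3.083277
x(T) = p + (x₀−p)·cosh(ωT) + (ẋ₀/ω)·sinh(ωT) ⇒ p·(1 − cosh) = x(T) − x₀·cosh − (ẋ₀/ω)·sinh
numerator   = 0.5628 − (0.2189)·3.241388 − (0.6137/3.0237)·3.083277 = -0.772532
denominator = 1 − 3.241388 = -2.241388
p = -0.772532 / -2.241388 = 0.3447

p = 0.3447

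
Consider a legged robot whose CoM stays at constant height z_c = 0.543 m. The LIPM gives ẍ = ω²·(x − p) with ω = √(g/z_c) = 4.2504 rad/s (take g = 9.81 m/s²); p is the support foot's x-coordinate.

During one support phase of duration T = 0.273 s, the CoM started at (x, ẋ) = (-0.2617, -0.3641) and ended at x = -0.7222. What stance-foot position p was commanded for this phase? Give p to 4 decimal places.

p = 0.1866

ωT = 4.2504·0.273 = 1.160359; cosh(ωT) = 1.752226, sinh(ωT) = 1.438853
x(T) = p + (x₀−p)·cosh(ωT) + (ẋ₀/ω)·sinh(ωT) ⇒ p·(1 − cosh) = x(T) − x₀·cosh − (ẋ₀/ω)·sinh
numerator   = -0.7222 − (-0.2617)·1.752226 − (-0.3641/4.2504)·1.438853 = -0.140387
denominator = 1 − 1.752226 = -0.752226
p = -0.140387 / -0.752226 = 0.1866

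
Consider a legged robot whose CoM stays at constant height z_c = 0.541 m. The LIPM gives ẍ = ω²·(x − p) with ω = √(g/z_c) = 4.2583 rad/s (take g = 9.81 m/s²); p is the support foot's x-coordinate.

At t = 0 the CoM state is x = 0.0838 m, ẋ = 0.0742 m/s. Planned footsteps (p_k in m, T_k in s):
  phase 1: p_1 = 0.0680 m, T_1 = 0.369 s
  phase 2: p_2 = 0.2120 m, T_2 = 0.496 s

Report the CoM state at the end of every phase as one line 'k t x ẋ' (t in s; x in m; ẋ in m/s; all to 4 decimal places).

1 0.3690 0.1478 0.3412
2 0.8650 0.2690 0.3172

phase 1: p=0.0680, T=0.369, ωT=1.571313, cosh=2.510367, sinh=2.302595; start (x,ẋ)=(0.083800, 0.074200) → end (x,ẋ)=(0.147786, 0.341190)
phase 2: p=0.2120, T=0.496, ωT=2.112117, cosh=4.193351, sinh=4.072369; start (x,ẋ)=(0.147786, 0.341190) → end (x,ẋ)=(0.269021, 0.317173)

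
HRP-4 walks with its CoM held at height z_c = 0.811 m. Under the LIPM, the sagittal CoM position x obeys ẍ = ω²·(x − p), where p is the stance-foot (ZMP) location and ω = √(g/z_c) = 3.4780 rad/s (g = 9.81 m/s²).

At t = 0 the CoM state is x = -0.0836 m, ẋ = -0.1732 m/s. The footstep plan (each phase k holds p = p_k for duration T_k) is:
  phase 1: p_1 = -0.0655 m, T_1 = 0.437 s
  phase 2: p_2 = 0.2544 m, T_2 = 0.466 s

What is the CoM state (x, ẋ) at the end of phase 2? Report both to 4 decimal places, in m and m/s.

phase 1: p=-0.0655, T=0.437, ωT=1.519886, cosh=2.395220, sinh=2.176484; start (x,ẋ)=(-0.083600, -0.173200) → end (x,ẋ)=(-0.217240, -0.551866)
phase 2: p=0.2544, T=0.466, ωT=1.620748, cosh=2.627311, sinh=2.429560; start (x,ẋ)=(-0.217240, -0.551866) → end (x,ẋ)=(-1.370250, -5.435283)

x = -1.3703, ẋ = -5.4353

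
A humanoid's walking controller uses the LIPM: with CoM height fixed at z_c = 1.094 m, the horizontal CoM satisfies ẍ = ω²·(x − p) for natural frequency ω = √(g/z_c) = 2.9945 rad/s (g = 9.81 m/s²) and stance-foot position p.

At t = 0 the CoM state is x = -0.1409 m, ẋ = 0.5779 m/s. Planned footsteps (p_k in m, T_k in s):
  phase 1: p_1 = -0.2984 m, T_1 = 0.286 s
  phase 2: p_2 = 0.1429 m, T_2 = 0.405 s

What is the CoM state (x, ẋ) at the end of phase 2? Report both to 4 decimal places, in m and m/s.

x = 0.7207, ẋ = 2.1366

phase 1: p=-0.2984, T=0.286, ωT=0.856427, cosh=1.389704, sinh=0.965028; start (x,ẋ)=(-0.140900, 0.577900) → end (x,ẋ)=(0.106716, 1.258250)
phase 2: p=0.1429, T=0.405, ωT=1.212773, cosh=1.830083, sinh=1.532712; start (x,ẋ)=(0.106716, 1.258250) → end (x,ẋ)=(0.720706, 2.136630)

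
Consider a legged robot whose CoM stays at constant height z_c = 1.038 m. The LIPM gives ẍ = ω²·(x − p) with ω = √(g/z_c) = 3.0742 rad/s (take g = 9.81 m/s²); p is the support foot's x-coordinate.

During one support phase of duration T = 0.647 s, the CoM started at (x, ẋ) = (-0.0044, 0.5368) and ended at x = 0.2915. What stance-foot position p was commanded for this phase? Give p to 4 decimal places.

ωT = 3.0742·0.647 = 1.989007; cosh(ωT) = 3.722554, sinh(ωT) = 3.585722
x(T) = p + (x₀−p)·cosh(ωT) + (ẋ₀/ω)·sinh(ωT) ⇒ p·(1 − cosh) = x(T) − x₀·cosh − (ẋ₀/ω)·sinh
numerator   = 0.2915 − (-0.0044)·3.722554 − (0.5368/3.0742)·3.585722 = -0.318240
denominator = 1 − 3.722554 = -2.722554
p = -0.318240 / -2.722554 = 0.1169

p = 0.1169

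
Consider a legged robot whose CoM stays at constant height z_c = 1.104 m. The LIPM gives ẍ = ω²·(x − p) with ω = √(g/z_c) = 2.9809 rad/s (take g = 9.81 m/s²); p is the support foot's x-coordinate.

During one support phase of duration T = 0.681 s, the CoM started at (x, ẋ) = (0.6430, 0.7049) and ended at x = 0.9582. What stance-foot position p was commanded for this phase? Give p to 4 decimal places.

ωT = 2.9809·0.681 = 2.029993; cosh(ωT) = 3.872684, sinh(ωT) = 3.741348
x(T) = p + (x₀−p)·cosh(ωT) + (ẋ₀/ω)·sinh(ωT) ⇒ p·(1 − cosh) = x(T) − x₀·cosh − (ẋ₀/ω)·sinh
numerator   = 0.9582 − (0.6430)·3.872684 − (0.7049/2.9809)·3.741348 = -2.416661
denominator = 1 − 3.872684 = -2.872684
p = -2.416661 / -2.872684 = 0.8413

p = 0.8413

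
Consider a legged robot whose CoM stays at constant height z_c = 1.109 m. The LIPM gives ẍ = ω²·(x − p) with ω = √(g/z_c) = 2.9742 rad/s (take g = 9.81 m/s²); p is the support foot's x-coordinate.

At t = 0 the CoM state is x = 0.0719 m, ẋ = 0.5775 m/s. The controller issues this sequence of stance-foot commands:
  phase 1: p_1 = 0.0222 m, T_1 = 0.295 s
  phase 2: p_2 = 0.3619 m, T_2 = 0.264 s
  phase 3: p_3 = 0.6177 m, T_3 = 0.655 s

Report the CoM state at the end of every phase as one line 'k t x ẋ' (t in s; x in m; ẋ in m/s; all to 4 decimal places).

1 0.2950 0.2854 0.9614
2 0.5590 0.5412 1.0756
3 1.2140 1.5869 3.0682

phase 1: p=0.0222, T=0.295, ωT=0.877389, cosh=1.410240, sinh=0.994373; start (x,ẋ)=(0.071900, 0.577500) → end (x,ẋ)=(0.285366, 0.961400)
phase 2: p=0.3619, T=0.264, ωT=0.785189, cosh=1.324427, sinh=0.868394; start (x,ẋ)=(0.285366, 0.961400) → end (x,ẋ)=(0.541242, 1.075634)
phase 3: p=0.6177, T=0.655, ωT=1.948101, cosh=3.578949, sinh=3.436404; start (x,ẋ)=(0.541242, 1.075634) → end (x,ẋ)=(1.586852, 3.068193)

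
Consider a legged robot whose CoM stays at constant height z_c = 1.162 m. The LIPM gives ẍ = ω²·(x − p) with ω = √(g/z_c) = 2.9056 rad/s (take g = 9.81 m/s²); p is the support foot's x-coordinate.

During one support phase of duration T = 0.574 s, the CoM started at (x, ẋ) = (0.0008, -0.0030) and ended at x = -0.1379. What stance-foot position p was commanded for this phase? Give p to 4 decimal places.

ωT = 2.9056·0.574 = 1.667814; cosh(ωT) = 2.744615, sinh(ωT) = 2.555956
x(T) = p + (x₀−p)·cosh(ωT) + (ẋ₀/ω)·sinh(ωT) ⇒ p·(1 − cosh) = x(T) − x₀·cosh − (ẋ₀/ω)·sinh
numerator   = -0.1379 − (0.0008)·2.744615 − (-0.0030/2.9056)·2.555956 = -0.137457
denominator = 1 − 2.744615 = -1.744615
p = -0.137457 / -1.744615 = 0.0788

p = 0.0788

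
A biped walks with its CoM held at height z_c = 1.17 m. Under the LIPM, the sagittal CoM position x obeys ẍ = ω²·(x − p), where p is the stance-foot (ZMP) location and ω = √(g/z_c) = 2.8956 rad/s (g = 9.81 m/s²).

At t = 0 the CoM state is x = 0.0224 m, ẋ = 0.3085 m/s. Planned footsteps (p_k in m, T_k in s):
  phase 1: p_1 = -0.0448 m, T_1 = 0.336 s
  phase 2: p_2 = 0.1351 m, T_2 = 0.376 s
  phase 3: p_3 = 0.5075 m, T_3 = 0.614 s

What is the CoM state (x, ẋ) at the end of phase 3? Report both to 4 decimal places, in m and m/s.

phase 1: p=-0.0448, T=0.336, ωT=0.972922, cosh=1.511820, sinh=1.133843; start (x,ẋ)=(0.022400, 0.308500) → end (x,ẋ)=(0.177595, 0.687024)
phase 2: p=0.1351, T=0.376, ωT=1.088746, cosh=1.653592, sinh=1.316953; start (x,ẋ)=(0.177595, 0.687024) → end (x,ẋ)=(0.517836, 1.298107)
phase 3: p=0.5075, T=0.614, ωT=1.777898, cosh=3.043200, sinh=2.874207; start (x,ẋ)=(0.517836, 1.298107) → end (x,ẋ)=(1.827472, 4.036425)

x = 1.8275, ẋ = 4.0364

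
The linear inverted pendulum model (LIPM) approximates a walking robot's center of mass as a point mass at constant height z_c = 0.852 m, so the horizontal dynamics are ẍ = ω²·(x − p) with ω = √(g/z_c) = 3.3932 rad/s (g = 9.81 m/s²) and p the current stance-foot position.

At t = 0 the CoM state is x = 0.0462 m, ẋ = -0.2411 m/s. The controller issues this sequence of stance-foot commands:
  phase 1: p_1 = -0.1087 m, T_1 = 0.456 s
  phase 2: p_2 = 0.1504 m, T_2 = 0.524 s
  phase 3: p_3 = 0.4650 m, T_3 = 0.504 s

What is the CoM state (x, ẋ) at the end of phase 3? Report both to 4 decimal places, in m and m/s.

x = 1.7705, ẋ = 4.6447

phase 1: p=-0.1087, T=0.456, ωT=1.547299, cosh=2.455792, sinh=2.242970; start (x,ẋ)=(0.046200, -0.241100) → end (x,ẋ)=(0.112331, 0.586829)
phase 2: p=0.1504, T=0.524, ωT=1.778037, cosh=3.043598, sinh=2.874628; start (x,ẋ)=(0.112331, 0.586829) → end (x,ẋ)=(0.531677, 1.414733)
phase 3: p=0.4650, T=0.504, ωT=1.710173, cosh=2.855376, sinh=2.674541; start (x,ẋ)=(0.531677, 1.414733) → end (x,ẋ)=(1.770490, 4.644709)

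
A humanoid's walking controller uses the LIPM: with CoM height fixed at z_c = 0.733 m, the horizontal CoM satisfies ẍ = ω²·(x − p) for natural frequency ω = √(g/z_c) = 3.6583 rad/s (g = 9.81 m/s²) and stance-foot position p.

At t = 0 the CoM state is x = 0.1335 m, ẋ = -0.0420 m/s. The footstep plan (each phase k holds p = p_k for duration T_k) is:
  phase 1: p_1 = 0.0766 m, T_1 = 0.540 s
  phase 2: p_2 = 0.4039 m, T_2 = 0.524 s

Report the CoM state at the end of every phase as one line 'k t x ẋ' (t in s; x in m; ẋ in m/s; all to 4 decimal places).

phase 1: p=0.0766, T=0.540, ωT=1.975482, cosh=3.674394, sinh=3.535700; start (x,ẋ)=(0.133500, -0.042000) → end (x,ẋ)=(0.245081, 0.581657)
phase 2: p=0.4039, T=0.524, ωT=1.916949, cosh=3.473618, sinh=3.326563; start (x,ẋ)=(0.245081, 0.581657) → end (x,ẋ)=(0.381134, 0.087691)

1 0.5400 0.2451 0.5817
2 1.0640 0.3811 0.0877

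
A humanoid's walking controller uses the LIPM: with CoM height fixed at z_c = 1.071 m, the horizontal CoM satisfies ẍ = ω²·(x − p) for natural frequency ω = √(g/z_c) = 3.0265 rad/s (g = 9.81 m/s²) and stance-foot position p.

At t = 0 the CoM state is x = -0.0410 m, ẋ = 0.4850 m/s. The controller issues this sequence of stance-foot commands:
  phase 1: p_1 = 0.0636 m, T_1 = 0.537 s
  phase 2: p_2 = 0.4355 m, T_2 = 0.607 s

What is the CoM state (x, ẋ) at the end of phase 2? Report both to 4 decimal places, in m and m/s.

phase 1: p=0.0636, T=0.537, ωT=1.625231, cosh=2.638228, sinh=2.441362; start (x,ẋ)=(-0.041000, 0.485000) → end (x,ẋ)=(0.178872, 0.506674)
phase 2: p=0.4355, T=0.607, ωT=1.837085, cosh=3.218747, sinh=3.059466; start (x,ẋ)=(0.178872, 0.506674) → end (x,ẋ)=(0.121673, -0.745382)

x = 0.1217, ẋ = -0.7454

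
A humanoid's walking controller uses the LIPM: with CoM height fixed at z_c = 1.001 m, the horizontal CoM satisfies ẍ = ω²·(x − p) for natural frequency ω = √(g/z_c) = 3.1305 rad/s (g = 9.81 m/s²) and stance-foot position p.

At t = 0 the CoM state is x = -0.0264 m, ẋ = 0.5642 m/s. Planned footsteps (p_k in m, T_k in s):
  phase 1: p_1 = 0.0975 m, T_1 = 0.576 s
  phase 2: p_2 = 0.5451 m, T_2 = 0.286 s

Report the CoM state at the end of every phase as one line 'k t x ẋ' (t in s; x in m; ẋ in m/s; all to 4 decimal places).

1 0.5760 0.2434 0.6135
2 0.8620 0.3140 -0.0870

phase 1: p=0.0975, T=0.576, ωT=1.803168, cosh=3.116810, sinh=2.952034; start (x,ẋ)=(-0.026400, 0.564200) → end (x,ẋ)=(0.243363, 0.613502)
phase 2: p=0.5451, T=0.286, ωT=0.895323, cosh=1.428301, sinh=1.019825; start (x,ẋ)=(0.243363, 0.613502) → end (x,ẋ)=(0.313989, -0.087050)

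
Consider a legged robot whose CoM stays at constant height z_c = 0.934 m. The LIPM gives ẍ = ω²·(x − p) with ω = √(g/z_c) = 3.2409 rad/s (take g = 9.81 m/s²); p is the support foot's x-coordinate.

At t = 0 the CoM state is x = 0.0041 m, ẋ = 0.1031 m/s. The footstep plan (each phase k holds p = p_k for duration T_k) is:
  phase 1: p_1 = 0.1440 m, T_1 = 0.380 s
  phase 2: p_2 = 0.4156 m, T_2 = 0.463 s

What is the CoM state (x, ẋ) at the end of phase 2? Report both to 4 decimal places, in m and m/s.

x = -1.0596, ẋ = -4.5484

phase 1: p=0.1440, T=0.380, ωT=1.231542, cosh=1.859176, sinh=1.567333; start (x,ẋ)=(0.004100, 0.103100) → end (x,ẋ)=(-0.066238, -0.518951)
phase 2: p=0.4156, T=0.463, ωT=1.500537, cosh=2.353553, sinh=2.130542; start (x,ẋ)=(-0.066238, -0.518951) → end (x,ẋ)=(-1.059586, -4.548412)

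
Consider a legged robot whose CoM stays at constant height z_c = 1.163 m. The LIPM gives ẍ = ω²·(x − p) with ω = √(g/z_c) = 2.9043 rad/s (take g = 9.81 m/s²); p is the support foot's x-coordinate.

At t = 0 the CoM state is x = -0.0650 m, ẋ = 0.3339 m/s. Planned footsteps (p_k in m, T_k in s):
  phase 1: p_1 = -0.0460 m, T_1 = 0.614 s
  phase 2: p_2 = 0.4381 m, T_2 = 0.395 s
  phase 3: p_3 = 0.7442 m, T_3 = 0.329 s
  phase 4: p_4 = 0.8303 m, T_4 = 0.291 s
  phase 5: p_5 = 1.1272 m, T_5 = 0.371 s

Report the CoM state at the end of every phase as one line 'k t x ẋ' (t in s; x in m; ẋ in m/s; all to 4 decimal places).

phase 1: p=-0.0460, T=0.614, ωT=1.783240, cosh=3.058597, sinh=2.890504; start (x,ẋ)=(-0.065000, 0.333900) → end (x,ẋ)=(0.228201, 0.861763)
phase 2: p=0.4381, T=0.395, ωT=1.147199, cosh=1.733441, sinh=1.415916; start (x,ẋ)=(0.228201, 0.861763) → end (x,ẋ)=(0.494382, 0.630657)
phase 3: p=0.7442, T=0.329, ωT=0.955515, cosh=1.492311, sinh=1.107697; start (x,ẋ)=(0.494382, 0.630657) → end (x,ẋ)=(0.611925, 0.137450)
phase 4: p=0.8303, T=0.291, ωT=0.845151, cosh=1.378911, sinh=0.949419; start (x,ẋ)=(0.611925, 0.137450) → end (x,ẋ)=(0.574114, -0.412614)
phase 5: p=1.1272, T=0.371, ωT=1.077495, cosh=1.638880, sinh=1.298433; start (x,ẋ)=(0.574114, -0.412614) → end (x,ẋ)=(0.036289, -2.761935)

1 0.6140 0.2282 0.8618
2 1.0090 0.4944 0.6307
3 1.3380 0.6119 0.1375
4 1.6290 0.5741 -0.4126
5 2.0000 0.0363 -2.7619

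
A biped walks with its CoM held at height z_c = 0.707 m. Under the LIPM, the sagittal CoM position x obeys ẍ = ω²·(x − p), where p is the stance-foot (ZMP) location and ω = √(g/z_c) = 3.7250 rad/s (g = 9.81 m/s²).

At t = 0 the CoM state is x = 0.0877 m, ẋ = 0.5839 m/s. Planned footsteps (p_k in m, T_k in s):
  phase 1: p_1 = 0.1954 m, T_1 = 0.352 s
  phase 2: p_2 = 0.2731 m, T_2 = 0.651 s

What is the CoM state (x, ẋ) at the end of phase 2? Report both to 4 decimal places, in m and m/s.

phase 1: p=0.1954, T=0.352, ωT=1.311200, cosh=1.990060, sinh=1.720564; start (x,ẋ)=(0.087700, 0.583900) → end (x,ẋ)=(0.250772, 0.471736)
phase 2: p=0.2731, T=0.651, ωT=2.424975, cosh=5.695214, sinh=5.606733; start (x,ẋ)=(0.250772, 0.471736) → end (x,ẋ)=(0.855976, 2.220311)

x = 0.8560, ẋ = 2.2203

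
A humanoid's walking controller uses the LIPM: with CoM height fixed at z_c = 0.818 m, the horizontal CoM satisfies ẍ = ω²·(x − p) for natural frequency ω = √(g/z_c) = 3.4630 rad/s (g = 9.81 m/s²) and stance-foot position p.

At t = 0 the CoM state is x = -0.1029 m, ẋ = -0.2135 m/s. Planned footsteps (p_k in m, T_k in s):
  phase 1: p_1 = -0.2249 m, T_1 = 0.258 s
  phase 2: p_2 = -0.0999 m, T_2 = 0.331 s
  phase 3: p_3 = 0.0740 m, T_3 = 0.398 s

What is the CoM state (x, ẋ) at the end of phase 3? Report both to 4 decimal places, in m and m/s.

x = -0.1547, ẋ = -0.6264

phase 1: p=-0.2249, T=0.258, ωT=0.893454, cosh=1.426397, sinh=1.017158; start (x,ẋ)=(-0.102900, -0.213500) → end (x,ẋ)=(-0.113589, 0.125199)
phase 2: p=-0.0999, T=0.331, ωT=1.146253, cosh=1.732103, sinh=1.414278; start (x,ẋ)=(-0.113589, 0.125199) → end (x,ẋ)=(-0.072480, 0.149814)
phase 3: p=0.0740, T=0.398, ωT=1.378274, cosh=2.110030, sinh=1.858017; start (x,ẋ)=(-0.072480, 0.149814) → end (x,ẋ)=(-0.154697, -0.626387)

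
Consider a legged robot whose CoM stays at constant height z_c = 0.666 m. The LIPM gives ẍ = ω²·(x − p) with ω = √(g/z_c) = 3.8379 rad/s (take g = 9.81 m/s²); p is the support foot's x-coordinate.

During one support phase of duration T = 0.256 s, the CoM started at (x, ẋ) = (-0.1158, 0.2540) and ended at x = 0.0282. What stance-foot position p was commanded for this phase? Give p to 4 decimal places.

p = -0.2459

ωT = 3.8379·0.256 = 0.982502; cosh(ωT) = 1.522753, sinh(ωT) = 1.148380
x(T) = p + (x₀−p)·cosh(ωT) + (ẋ₀/ω)·sinh(ωT) ⇒ p·(1 − cosh) = x(T) − x₀·cosh − (ẋ₀/ω)·sinh
numerator   = 0.0282 − (-0.1158)·1.522753 − (0.2540/3.8379)·1.148380 = 0.128533
denominator = 1 − 1.522753 = -0.522753
p = 0.128533 / -0.522753 = -0.2459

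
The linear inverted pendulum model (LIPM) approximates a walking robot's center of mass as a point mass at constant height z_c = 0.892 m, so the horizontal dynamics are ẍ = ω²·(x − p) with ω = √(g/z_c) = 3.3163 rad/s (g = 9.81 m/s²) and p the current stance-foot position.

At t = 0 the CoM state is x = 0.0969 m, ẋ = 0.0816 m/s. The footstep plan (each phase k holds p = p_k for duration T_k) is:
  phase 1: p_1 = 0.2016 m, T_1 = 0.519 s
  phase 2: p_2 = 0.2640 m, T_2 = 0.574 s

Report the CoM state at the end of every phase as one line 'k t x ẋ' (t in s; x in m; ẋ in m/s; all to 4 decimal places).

1 0.5190 -0.0339 -0.7042
2 1.0930 -1.4540 -5.6553

phase 1: p=0.2016, T=0.519, ωT=1.721160, cosh=2.884934, sinh=2.706075; start (x,ẋ)=(0.096900, 0.081600) → end (x,ẋ)=(-0.033868, -0.704184)
phase 2: p=0.2640, T=0.574, ωT=1.903556, cosh=3.429375, sinh=3.280338; start (x,ẋ)=(-0.033868, -0.704184) → end (x,ẋ)=(-1.454047, -5.655287)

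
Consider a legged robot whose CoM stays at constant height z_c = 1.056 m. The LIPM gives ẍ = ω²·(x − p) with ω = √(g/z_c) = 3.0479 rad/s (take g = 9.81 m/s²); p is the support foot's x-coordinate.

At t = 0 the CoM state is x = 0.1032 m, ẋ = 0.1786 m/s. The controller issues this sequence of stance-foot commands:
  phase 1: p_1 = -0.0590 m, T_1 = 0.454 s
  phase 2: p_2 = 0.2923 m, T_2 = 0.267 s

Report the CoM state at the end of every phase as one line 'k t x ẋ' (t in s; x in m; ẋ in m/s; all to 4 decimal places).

1 0.4540 0.3945 1.3029
2 0.7210 0.8178 2.0410

phase 1: p=-0.0590, T=0.454, ωT=1.383747, cosh=2.120230, sinh=1.869592; start (x,ẋ)=(0.103200, 0.178600) → end (x,ẋ)=(0.394455, 1.302942)
phase 2: p=0.2923, T=0.267, ωT=0.813789, cosh=1.349809, sinh=0.906633; start (x,ẋ)=(0.394455, 1.302942) → end (x,ẋ)=(0.817765, 2.041011)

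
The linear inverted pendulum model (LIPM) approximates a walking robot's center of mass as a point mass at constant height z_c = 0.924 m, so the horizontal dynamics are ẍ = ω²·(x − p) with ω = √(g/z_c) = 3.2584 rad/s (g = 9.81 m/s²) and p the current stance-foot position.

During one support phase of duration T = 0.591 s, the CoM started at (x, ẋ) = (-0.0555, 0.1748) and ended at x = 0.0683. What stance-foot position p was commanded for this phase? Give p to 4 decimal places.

ωT = 3.2584·0.591 = 1.925714; cosh(ωT) = 3.502910, sinh(ωT) = 3.357138
x(T) = p + (x₀−p)·cosh(ωT) + (ẋ₀/ω)·sinh(ωT) ⇒ p·(1 − cosh) = x(T) − x₀·cosh − (ẋ₀/ω)·sinh
numerator   = 0.0683 − (-0.0555)·3.502910 − (0.1748/3.2584)·3.357138 = 0.082615
denominator = 1 − 3.502910 = -2.502910
p = 0.082615 / -2.502910 = -0.0330

p = -0.0330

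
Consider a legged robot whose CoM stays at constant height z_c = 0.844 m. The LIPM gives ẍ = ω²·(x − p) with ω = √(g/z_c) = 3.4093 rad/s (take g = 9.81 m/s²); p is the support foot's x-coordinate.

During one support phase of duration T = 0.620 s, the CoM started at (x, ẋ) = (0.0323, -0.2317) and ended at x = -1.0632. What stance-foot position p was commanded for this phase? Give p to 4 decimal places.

ωT = 3.4093·0.620 = 2.113766; cosh(ωT) = 4.200072, sinh(ωT) = 4.079290
x(T) = p + (x₀−p)·cosh(ωT) + (ẋ₀/ω)·sinh(ωT) ⇒ p·(1 − cosh) = x(T) − x₀·cosh − (ẋ₀/ω)·sinh
numerator   = -1.0632 − (0.0323)·4.200072 − (-0.2317/3.4093)·4.079290 = -0.921629
denominator = 1 − 4.200072 = -3.200072
p = -0.921629 / -3.200072 = 0.2880

p = 0.2880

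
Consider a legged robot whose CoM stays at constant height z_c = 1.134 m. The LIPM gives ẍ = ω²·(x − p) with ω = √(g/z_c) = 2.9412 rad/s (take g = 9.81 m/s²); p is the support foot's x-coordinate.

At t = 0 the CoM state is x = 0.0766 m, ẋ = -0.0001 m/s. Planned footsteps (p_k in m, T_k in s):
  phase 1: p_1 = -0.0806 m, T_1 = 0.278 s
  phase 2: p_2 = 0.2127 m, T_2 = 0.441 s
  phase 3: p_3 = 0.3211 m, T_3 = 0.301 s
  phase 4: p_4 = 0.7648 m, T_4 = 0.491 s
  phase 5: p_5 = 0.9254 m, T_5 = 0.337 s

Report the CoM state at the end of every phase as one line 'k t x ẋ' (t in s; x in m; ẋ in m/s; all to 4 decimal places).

phase 1: p=-0.0806, T=0.278, ωT=0.817654, cosh=1.353322, sinh=0.911856; start (x,ẋ)=(0.076600, -0.000100) → end (x,ẋ)=(0.132111, 0.421467)
phase 2: p=0.2127, T=0.441, ωT=1.297069, cosh=1.965945, sinh=1.692613; start (x,ẋ)=(0.132111, 0.421467) → end (x,ẋ)=(0.296815, 0.427386)
phase 3: p=0.3211, T=0.301, ωT=0.885301, cosh=1.418152, sinh=1.005562; start (x,ẋ)=(0.296815, 0.427386) → end (x,ẋ)=(0.432778, 0.534273)
phase 4: p=0.7648, T=0.491, ωT=1.444129, cosh=2.237056, sinh=2.001104; start (x,ẋ)=(0.432778, 0.534273) → end (x,ẋ)=(0.385552, -0.758966)
phase 5: p=0.9254, T=0.337, ωT=0.991184, cosh=1.532780, sinh=1.161644; start (x,ẋ)=(0.385552, -0.758966) → end (x,ẋ)=(-0.201827, -3.007787)

1 0.2780 0.1321 0.4215
2 0.7190 0.2968 0.4274
3 1.0200 0.4328 0.5343
4 1.5110 0.3856 -0.7590
5 1.8480 -0.2018 -3.0078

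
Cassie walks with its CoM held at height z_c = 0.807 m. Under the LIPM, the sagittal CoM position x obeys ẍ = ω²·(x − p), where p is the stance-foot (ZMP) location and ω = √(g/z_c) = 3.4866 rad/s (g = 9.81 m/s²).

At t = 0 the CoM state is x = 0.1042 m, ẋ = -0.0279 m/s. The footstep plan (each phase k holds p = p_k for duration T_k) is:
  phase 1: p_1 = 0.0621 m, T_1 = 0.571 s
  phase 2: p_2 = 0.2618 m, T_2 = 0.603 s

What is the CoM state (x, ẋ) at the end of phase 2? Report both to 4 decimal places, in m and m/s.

phase 1: p=0.0621, T=0.571, ωT=1.990849, cosh=3.729162, sinh=3.592582; start (x,ẋ)=(0.104200, -0.027900) → end (x,ẋ)=(0.190350, 0.423297)
phase 2: p=0.2618, T=0.603, ωT=2.102420, cosh=4.154057, sinh=4.031897; start (x,ẋ)=(0.190350, 0.423297) → end (x,ẋ)=(0.454490, 0.753977)

x = 0.4545, ẋ = 0.7540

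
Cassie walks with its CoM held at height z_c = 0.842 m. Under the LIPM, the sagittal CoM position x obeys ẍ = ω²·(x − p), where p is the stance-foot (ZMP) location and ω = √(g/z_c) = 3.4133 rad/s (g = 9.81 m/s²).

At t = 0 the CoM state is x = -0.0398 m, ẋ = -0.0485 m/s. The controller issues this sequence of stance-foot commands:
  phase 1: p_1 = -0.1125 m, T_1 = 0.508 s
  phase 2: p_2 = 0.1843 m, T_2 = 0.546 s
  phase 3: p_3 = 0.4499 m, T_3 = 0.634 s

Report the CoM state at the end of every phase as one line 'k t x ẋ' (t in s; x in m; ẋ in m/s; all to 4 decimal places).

1 0.5080 0.0608 0.5391
2 1.0540 0.2735 0.4534
3 1.6880 0.2424 -0.5870

phase 1: p=-0.1125, T=0.508, ωT=1.733956, cosh=2.919800, sinh=2.743215; start (x,ẋ)=(-0.039800, -0.048500) → end (x,ẋ)=(0.060791, 0.539110)
phase 2: p=0.1843, T=0.546, ωT=1.863662, cosh=3.301203, sinh=3.146099; start (x,ẋ)=(0.060791, 0.539110) → end (x,ẋ)=(0.273478, 0.453398)
phase 3: p=0.4499, T=0.634, ωT=2.164032, cosh=4.410517, sinh=4.295655; start (x,ẋ)=(0.273478, 0.453398) → end (x,ẋ)=(0.242392, -0.587041)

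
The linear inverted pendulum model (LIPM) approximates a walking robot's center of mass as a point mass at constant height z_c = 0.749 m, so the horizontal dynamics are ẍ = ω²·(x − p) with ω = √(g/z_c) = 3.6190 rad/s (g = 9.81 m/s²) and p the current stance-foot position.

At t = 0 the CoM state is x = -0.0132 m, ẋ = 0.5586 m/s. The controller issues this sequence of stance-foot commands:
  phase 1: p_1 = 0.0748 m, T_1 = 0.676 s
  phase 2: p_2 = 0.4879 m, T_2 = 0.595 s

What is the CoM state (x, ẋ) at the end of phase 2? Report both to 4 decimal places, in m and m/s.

x = 1.9833, ẋ = 5.5942

phase 1: p=0.0748, T=0.676, ωT=2.446444, cosh=5.816906, sinh=5.730305; start (x,ẋ)=(-0.013200, 0.558600) → end (x,ẋ)=(0.447397, 1.424382)
phase 2: p=0.4879, T=0.595, ωT=2.153305, cosh=4.364689, sinh=4.248589; start (x,ẋ)=(0.447397, 1.424382) → end (x,ẋ)=(1.983293, 5.594218)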